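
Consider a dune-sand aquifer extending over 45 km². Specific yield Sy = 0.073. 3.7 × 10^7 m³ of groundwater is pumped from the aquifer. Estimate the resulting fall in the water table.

A = 45 km² = 4.5 × 10^7 m²
Δh = ΔV / (Sy × A) = 3.7 × 10^7 m³ / (0.073 × 4.5 × 10^7 m²) = 11.26 m

Δh ≈ 11.3 m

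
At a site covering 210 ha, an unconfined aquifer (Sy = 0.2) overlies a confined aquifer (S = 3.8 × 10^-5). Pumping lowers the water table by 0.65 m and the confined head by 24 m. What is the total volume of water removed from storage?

A = 210 ha = 2.1 × 10^6 m²
Unconfined: ΔV_u = Sy × A × Δh_u = 0.2 × 2.1 × 10^6 × 0.65 = 2.73 × 10^5 m³
Confined: ΔV_c = S × A × Δh_c = 3.8 × 10^-5 × 2.1 × 10^6 × 24 = 1915 m³
Total ΔV = 2.73 × 10^5 + 1915 = 2.749 × 10^5 m³

ΔV ≈ 2.75 × 10^5 m³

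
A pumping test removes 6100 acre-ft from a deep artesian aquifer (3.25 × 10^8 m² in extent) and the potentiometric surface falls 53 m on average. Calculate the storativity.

ΔV = 6100 acre-ft = 7.524 × 10^6 m³
S = ΔV / (A × Δh) = 7.524 × 10^6 m³ / (3.25 × 10^8 m² × 53 m) = 4.368 × 10^-4

S ≈ 4.4 × 10^-4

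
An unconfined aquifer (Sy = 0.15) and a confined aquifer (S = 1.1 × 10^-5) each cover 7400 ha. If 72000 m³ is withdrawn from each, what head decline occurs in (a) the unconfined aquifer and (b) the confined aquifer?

Δh_u ≈ 0.00649 m; Δh_c ≈ 88.5 m

A = 7400 ha = 7.4 × 10^7 m²
Unconfined: Δh_u = ΔV/(Sy·A) = 72000/(0.15 × 7.4 × 10^7) = 0.006486 m
Confined: Δh_c = ΔV/(S·A) = 72000/(1.1 × 10^-5 × 7.4 × 10^7) = 88.45 m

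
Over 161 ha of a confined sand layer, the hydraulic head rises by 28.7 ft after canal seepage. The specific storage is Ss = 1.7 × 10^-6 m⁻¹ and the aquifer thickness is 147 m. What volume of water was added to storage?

ΔV ≈ 3520 m³

S = Ss × b = 1.7 × 10^-6 m⁻¹ × 147 m = 2.499 × 10^-4
A = 161 ha = 1.61 × 10^6 m²
Δh = 28.7 ft = 8.748 m
ΔV = S × A × Δh = 2.499 × 10^-4 × 1.61 × 10^6 m² × 8.748 m = 3520 m³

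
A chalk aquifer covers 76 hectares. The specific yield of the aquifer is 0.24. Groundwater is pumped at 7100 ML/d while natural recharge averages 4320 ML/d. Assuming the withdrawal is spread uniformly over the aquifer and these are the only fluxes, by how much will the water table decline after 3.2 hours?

A = 76 hectares = 7.6 × 10^5 m²
Net abstraction = 7100 − 4320 = 2780 ML/d
Q_net = 2780 ML/d = 2.78 × 10^6 m³/d
t = 3.2 hours = 0.1333 d
ΔV = Q × t = 2.78 × 10^6 m³/d × 0.1333 d = 3.707 × 10^5 m³
Δh = ΔV / (Sy × A) = 3.707 × 10^5 / (0.24 × 7.6 × 10^5) = 2.032 m

Δh ≈ 2.03 m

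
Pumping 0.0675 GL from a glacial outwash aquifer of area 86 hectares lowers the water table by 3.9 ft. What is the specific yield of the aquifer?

Sy ≈ 0.066

A = 86 hectares = 8.6 × 10^5 m²
Δh = 3.9 ft = 1.189 m
ΔV = 0.0675 GL = 67500 m³
Sy = ΔV / (A × Δh) = 67500 m³ / (8.6 × 10^5 m² × 1.189 m) = 0.06603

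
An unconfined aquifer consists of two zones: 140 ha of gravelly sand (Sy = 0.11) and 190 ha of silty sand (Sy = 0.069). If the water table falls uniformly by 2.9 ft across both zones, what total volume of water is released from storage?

ΔV ≈ 2.52 × 10^5 m³

A₁ = 140 ha = 1.4 × 10^6 m²; A₂ = 190 ha = 1.9 × 10^6 m²
Δh = 2.9 ft = 0.8839 m
ΔV₁ = 0.11 × 1.4 × 10^6 × 0.8839 = 1.361 × 10^5 m³
ΔV₂ = 0.069 × 1.9 × 10^6 × 0.8839 = 1.159 × 10^5 m³
ΔV = ΔV₁ + ΔV₂ = 2.52 × 10^5 m³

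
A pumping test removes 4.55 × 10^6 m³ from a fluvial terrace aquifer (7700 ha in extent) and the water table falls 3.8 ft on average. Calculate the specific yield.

A = 7700 ha = 7.7 × 10^7 m²
Δh = 3.8 ft = 1.158 m
Sy = ΔV / (A × Δh) = 4.55 × 10^6 m³ / (7.7 × 10^7 m² × 1.158 m) = 0.05102

Sy ≈ 0.051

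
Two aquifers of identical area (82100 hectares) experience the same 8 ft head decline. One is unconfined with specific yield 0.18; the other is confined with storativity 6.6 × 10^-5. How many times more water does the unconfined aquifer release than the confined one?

A = 82100 hectares = 8.21 × 10^8 m²
Δh = 8 ft = 2.438 m
Unconfined: ΔV_u = Sy × A × Δh = 0.18 × 8.21 × 10^8 × 2.438 = 3.603 × 10^8 m³
Confined: ΔV_c = S × A × Δh = 6.6 × 10^-5 × 8.21 × 10^8 × 2.438 = 1.321 × 10^5 m³
Ratio = ΔV_u / ΔV_c = Sy / S = 0.18 / 6.6 × 10^-5 = 2727

ΔV_u / ΔV_c ≈ 2730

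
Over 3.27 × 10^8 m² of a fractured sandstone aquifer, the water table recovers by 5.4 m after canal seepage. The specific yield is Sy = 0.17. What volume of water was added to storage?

ΔV = Sy × A × Δh = 0.17 × 3.27 × 10^8 m² × 5.4 m = 3.002 × 10^8 m³

ΔV ≈ 3 × 10^8 m³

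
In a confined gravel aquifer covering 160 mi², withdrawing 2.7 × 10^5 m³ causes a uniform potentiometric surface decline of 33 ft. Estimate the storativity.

S ≈ 6.5 × 10^-5

A = 160 mi² = 4.144 × 10^8 m²
Δh = 33 ft = 10.06 m
S = ΔV / (A × Δh) = 2.7 × 10^5 m³ / (4.144 × 10^8 m² × 10.06 m) = 6.478 × 10^-5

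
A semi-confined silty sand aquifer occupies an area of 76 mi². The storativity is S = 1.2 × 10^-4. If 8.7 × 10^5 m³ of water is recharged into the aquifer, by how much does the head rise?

Δh ≈ 36.8 m

A = 76 mi² = 1.968 × 10^8 m²
Δh = ΔV / (S × A) = 8.7 × 10^5 m³ / (1.2 × 10^-4 × 1.968 × 10^8 m²) = 36.83 m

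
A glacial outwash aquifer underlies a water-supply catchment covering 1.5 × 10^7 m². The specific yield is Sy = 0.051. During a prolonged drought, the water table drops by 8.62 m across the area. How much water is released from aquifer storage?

ΔV ≈ 6.59 × 10^6 m³

ΔV = Sy × A × Δh = 0.051 × 1.5 × 10^7 m² × 8.62 m = 6.594 × 10^6 m³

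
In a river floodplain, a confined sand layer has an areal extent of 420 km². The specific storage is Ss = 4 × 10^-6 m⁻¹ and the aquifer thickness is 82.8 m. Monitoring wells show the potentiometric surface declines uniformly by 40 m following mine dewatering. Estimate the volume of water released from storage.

S = Ss × b = 4 × 10^-6 m⁻¹ × 82.8 m = 3.312 × 10^-4
A = 420 km² = 4.2 × 10^8 m²
ΔV = S × A × Δh = 3.312 × 10^-4 × 4.2 × 10^8 m² × 40 m = 5.564 × 10^6 m³

ΔV ≈ 5.56 × 10^6 m³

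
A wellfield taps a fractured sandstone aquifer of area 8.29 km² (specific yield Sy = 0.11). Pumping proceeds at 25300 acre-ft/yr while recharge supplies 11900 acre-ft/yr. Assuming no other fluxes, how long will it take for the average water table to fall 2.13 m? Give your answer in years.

t ≈ 0.118 years

A = 8.29 km² = 8.29 × 10^6 m²
ΔV = Sy × A × Δh = 0.11 × 8.29 × 10^6 × 2.13 = 1.942 × 10^6 m³
Net withdrawal = 25300 − 11900 = 13400 acre-ft/yr = 45280 m³/d
t = ΔV / Q = 1.942 × 10^6 m³ / 45280 m³/d = 42.89 d
t = 42.89 d ≈ 0.1175 years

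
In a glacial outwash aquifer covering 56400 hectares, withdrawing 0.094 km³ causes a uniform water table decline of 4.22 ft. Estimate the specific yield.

A = 56400 hectares = 5.64 × 10^8 m²
Δh = 4.22 ft = 1.286 m
ΔV = 0.094 km³ = 9.4 × 10^7 m³
Sy = ΔV / (A × Δh) = 9.4 × 10^7 m³ / (5.64 × 10^8 m² × 1.286 m) = 0.1296

Sy ≈ 0.13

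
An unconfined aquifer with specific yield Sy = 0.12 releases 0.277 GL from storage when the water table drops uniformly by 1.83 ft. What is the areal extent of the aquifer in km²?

Δh = 1.83 ft = 0.5578 m
ΔV = 0.277 GL = 2.77 × 10^5 m³
A = ΔV / (Sy × Δh) = 2.77 × 10^5 / (0.12 × 0.5578) = 4.138 × 10^6 m²
A = 4.138 × 10^6 m² = 4.138 km²

A ≈ 4.14 km²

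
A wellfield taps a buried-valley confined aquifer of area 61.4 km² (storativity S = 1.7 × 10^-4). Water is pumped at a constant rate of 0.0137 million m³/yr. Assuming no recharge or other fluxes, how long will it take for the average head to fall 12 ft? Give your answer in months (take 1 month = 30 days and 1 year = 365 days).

A = 61.4 km² = 6.14 × 10^7 m²
Δh = 12 ft = 3.658 m
ΔV = S × A × Δh = 1.7 × 10^-4 × 6.14 × 10^7 × 3.658 = 38180 m³
Q = 0.0137 million m³/yr = 37.53 m³/d
t = ΔV / Q = 38180 m³ / 37.53 m³/d = 1017 d
t = 1017 d ≈ 33.91 months

t ≈ 33.9 months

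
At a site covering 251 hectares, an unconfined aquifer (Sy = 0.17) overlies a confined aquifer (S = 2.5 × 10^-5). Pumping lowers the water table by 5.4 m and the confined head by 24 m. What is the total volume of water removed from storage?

ΔV ≈ 2.31 × 10^6 m³

A = 251 hectares = 2.51 × 10^6 m²
Unconfined: ΔV_u = Sy × A × Δh_u = 0.17 × 2.51 × 10^6 × 5.4 = 2.304 × 10^6 m³
Confined: ΔV_c = S × A × Δh_c = 2.5 × 10^-5 × 2.51 × 10^6 × 24 = 1506 m³
Total ΔV = 2.304 × 10^6 + 1506 = 2.306 × 10^6 m³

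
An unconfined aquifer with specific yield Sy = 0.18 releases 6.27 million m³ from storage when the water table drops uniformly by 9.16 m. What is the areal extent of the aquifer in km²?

ΔV = 6.27 million m³ = 6.27 × 10^6 m³
A = ΔV / (Sy × Δh) = 6.27 × 10^6 / (0.18 × 9.16) = 3.803 × 10^6 m²
A = 3.803 × 10^6 m² = 3.803 km²

A ≈ 3.8 km²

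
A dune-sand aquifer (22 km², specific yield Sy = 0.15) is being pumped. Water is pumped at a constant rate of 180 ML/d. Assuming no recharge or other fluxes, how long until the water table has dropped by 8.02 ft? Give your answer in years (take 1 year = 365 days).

A = 22 km² = 2.2 × 10^7 m²
Δh = 8.02 ft = 2.444 m
ΔV = Sy × A × Δh = 0.15 × 2.2 × 10^7 × 2.444 = 8.067 × 10^6 m³
Q = 180 ML/d = 1.8 × 10^5 m³/d
t = ΔV / Q = 8.067 × 10^6 m³ / 1.8 × 10^5 m³/d = 44.82 d
t = 44.82 d ≈ 0.1228 years

t ≈ 0.123 years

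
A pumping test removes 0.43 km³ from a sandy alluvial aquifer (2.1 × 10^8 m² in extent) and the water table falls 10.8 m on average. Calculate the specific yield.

ΔV = 0.43 km³ = 4.3 × 10^8 m³
Sy = ΔV / (A × Δh) = 4.3 × 10^8 m³ / (2.1 × 10^8 m² × 10.8 m) = 0.1896

Sy ≈ 0.19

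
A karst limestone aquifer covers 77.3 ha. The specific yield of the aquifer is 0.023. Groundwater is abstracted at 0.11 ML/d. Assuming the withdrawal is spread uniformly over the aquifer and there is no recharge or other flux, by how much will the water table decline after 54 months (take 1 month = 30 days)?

A = 77.3 ha = 7.73 × 10^5 m²
Q = 0.11 ML/d = 110 m³/d
t = 54 months = 1620 d
ΔV = Q × t = 110 m³/d × 1620 d = 1.782 × 10^5 m³
Δh = ΔV / (Sy × A) = 1.782 × 10^5 / (0.023 × 7.73 × 10^5) = 10.02 m

Δh ≈ 10 m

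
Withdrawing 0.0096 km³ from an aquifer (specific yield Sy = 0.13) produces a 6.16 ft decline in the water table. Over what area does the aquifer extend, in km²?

Δh = 6.16 ft = 1.878 m
ΔV = 0.0096 km³ = 9.6 × 10^6 m³
A = ΔV / (Sy × Δh) = 9.6 × 10^6 / (0.13 × 1.878) = 3.933 × 10^7 m²
A = 3.933 × 10^7 m² = 39.33 km²

A ≈ 39.3 km²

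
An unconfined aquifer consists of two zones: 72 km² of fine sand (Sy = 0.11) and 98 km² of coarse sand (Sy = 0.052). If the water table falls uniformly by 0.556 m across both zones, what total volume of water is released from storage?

A₁ = 72 km² = 7.2 × 10^7 m²; A₂ = 98 km² = 9.8 × 10^7 m²
ΔV₁ = 0.11 × 7.2 × 10^7 × 0.556 = 4.404 × 10^6 m³
ΔV₂ = 0.052 × 9.8 × 10^7 × 0.556 = 2.833 × 10^6 m³
ΔV = ΔV₁ + ΔV₂ = 7.237 × 10^6 m³

ΔV ≈ 7.24 × 10^6 m³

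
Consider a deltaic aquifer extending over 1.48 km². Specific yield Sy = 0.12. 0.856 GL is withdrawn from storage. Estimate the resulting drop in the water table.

A = 1.48 km² = 1.48 × 10^6 m²
ΔV = 0.856 GL = 8.56 × 10^5 m³
Δh = ΔV / (Sy × A) = 8.56 × 10^5 m³ / (0.12 × 1.48 × 10^6 m²) = 4.82 m

Δh ≈ 4.82 m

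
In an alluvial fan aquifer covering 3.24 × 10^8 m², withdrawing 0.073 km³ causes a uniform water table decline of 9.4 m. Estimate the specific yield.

ΔV = 0.073 km³ = 7.3 × 10^7 m³
Sy = ΔV / (A × Δh) = 7.3 × 10^7 m³ / (3.24 × 10^8 m² × 9.4 m) = 0.02397

Sy ≈ 0.024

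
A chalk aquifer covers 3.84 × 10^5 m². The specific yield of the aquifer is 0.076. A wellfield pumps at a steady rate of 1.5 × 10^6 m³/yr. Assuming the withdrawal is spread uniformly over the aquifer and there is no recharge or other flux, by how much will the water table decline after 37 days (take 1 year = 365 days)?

Δh ≈ 5.21 m

Q = 1.5 × 10^6 m³/yr = 4110 m³/d
ΔV = Q × t = 4110 m³/d × 37 d = 1.521 × 10^5 m³
Δh = ΔV / (Sy × A) = 1.521 × 10^5 / (0.076 × 3.84 × 10^5) = 5.21 m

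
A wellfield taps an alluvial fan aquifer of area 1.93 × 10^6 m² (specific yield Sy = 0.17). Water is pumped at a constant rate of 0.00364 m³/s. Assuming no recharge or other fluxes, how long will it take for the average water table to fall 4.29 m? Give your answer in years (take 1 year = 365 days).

t ≈ 12.3 years

ΔV = Sy × A × Δh = 0.17 × 1.93 × 10^6 × 4.29 = 1.408 × 10^6 m³
Q = 0.00364 m³/s = 314.5 m³/d
t = ΔV / Q = 1.408 × 10^6 m³ / 314.5 m³/d = 4476 d
t = 4476 d ≈ 12.26 years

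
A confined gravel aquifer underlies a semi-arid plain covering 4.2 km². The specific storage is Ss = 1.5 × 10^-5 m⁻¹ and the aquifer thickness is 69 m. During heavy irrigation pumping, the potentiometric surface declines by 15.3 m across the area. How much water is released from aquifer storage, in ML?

S = Ss × b = 1.5 × 10^-5 m⁻¹ × 69 m = 1.035 × 10^-3
A = 4.2 km² = 4.2 × 10^6 m²
ΔV = S × A × Δh = 0.001035 × 4.2 × 10^6 m² × 15.3 m = 66510 m³
ΔV = 66510 m³ = 66.51 ML

ΔV ≈ 66.5 ML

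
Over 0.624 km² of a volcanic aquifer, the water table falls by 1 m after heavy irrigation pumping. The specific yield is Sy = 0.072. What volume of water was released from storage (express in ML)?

ΔV ≈ 44.9 ML

A = 0.624 km² = 6.24 × 10^5 m²
ΔV = Sy × A × Δh = 0.072 × 6.24 × 10^5 m² × 1 m = 44930 m³
ΔV = 44930 m³ = 44.93 ML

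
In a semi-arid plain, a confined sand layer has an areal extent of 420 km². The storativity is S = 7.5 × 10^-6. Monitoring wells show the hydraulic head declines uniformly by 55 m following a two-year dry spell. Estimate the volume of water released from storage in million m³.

ΔV ≈ 0.173 million m³

A = 420 km² = 4.2 × 10^8 m²
ΔV = S × A × Δh = 7.5 × 10^-6 × 4.2 × 10^8 m² × 55 m = 1.732 × 10^5 m³
ΔV = 1.732 × 10^5 m³ = 0.1732 million m³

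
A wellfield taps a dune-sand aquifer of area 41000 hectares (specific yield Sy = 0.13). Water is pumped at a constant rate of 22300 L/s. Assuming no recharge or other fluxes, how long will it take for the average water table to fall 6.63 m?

t ≈ 183 days

A = 41000 hectares = 4.1 × 10^8 m²
ΔV = Sy × A × Δh = 0.13 × 4.1 × 10^8 × 6.63 = 3.534 × 10^8 m³
Q = 22300 L/s = 1.927 × 10^6 m³/d
t = ΔV / Q = 3.534 × 10^8 m³ / 1.927 × 10^6 m³/d = 183.4 d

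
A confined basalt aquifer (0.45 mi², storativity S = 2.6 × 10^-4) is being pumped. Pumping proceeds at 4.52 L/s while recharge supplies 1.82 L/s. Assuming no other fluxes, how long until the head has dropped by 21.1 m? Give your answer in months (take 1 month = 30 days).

t ≈ 0.914 months

A = 0.45 mi² = 1.165 × 10^6 m²
ΔV = S × A × Δh = 2.6 × 10^-4 × 1.165 × 10^6 × 21.1 = 6394 m³
Net withdrawal = 4.52 − 1.82 = 2.7 L/s = 233.3 m³/d
t = ΔV / Q = 6394 m³ / 233.3 m³/d = 27.41 d
t = 27.41 d ≈ 0.9136 months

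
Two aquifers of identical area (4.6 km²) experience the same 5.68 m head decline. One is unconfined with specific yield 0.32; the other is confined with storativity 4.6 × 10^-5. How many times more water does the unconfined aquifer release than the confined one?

A = 4.6 km² = 4.6 × 10^6 m²
Unconfined: ΔV_u = Sy × A × Δh = 0.32 × 4.6 × 10^6 × 5.68 = 8.361 × 10^6 m³
Confined: ΔV_c = S × A × Δh = 4.6 × 10^-5 × 4.6 × 10^6 × 5.68 = 1202 m³
Ratio = ΔV_u / ΔV_c = Sy / S = 0.32 / 4.6 × 10^-5 = 6957

ΔV_u / ΔV_c ≈ 6960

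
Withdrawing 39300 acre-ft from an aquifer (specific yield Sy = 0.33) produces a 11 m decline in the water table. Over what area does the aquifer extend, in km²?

ΔV = 39300 acre-ft = 4.848 × 10^7 m³
A = ΔV / (Sy × Δh) = 4.848 × 10^7 / (0.33 × 11) = 1.335 × 10^7 m²
A = 1.335 × 10^7 m² = 13.35 km²

A ≈ 13.4 km²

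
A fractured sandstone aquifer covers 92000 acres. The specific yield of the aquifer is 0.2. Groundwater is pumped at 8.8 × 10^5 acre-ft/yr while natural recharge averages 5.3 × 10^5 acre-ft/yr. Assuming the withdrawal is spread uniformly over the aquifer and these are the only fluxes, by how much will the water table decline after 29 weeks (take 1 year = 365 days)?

A = 92000 acres = 3.723 × 10^8 m²
Net abstraction = 8.8 × 10^5 − 5.3 × 10^5 = 3.5 × 10^5 acre-ft/yr
Q_net = 3.5 × 10^5 acre-ft/yr = 1.183 × 10^6 m³/d
t = 29 weeks = 203 d
ΔV = Q × t = 1.183 × 10^6 m³/d × 203 d = 2.401 × 10^8 m³
Δh = ΔV / (Sy × A) = 2.401 × 10^8 / (0.2 × 3.723 × 10^8) = 3.225 m

Δh ≈ 3.22 m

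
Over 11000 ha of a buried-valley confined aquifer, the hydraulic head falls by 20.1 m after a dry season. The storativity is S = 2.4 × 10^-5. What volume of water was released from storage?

A = 11000 ha = 1.1 × 10^8 m²
ΔV = S × A × Δh = 2.4 × 10^-5 × 1.1 × 10^8 m² × 20.1 m = 53060 m³

ΔV ≈ 53100 m³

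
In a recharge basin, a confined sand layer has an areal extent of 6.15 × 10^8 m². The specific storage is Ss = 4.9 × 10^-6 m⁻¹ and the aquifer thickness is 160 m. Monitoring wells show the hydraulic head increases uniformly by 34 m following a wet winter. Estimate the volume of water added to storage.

ΔV ≈ 1.64 × 10^7 m³

S = Ss × b = 4.9 × 10^-6 m⁻¹ × 160 m = 7.84 × 10^-4
ΔV = S × A × Δh = 7.84 × 10^-4 × 6.15 × 10^8 m² × 34 m = 1.639 × 10^7 m³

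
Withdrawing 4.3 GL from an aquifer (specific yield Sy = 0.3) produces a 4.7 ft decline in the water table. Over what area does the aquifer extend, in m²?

A ≈ 1 × 10^7 m²

Δh = 4.7 ft = 1.433 m
ΔV = 4.3 GL = 4.3 × 10^6 m³
A = ΔV / (Sy × Δh) = 4.3 × 10^6 / (0.3 × 1.433) = 1.001 × 10^7 m²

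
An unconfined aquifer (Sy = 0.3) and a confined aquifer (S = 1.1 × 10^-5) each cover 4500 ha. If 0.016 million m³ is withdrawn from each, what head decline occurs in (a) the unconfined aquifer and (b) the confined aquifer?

Δh_u ≈ 0.00119 m; Δh_c ≈ 32.3 m

A = 4500 ha = 4.5 × 10^7 m²
ΔV = 0.016 million m³ = 16000 m³
Unconfined: Δh_u = ΔV/(Sy·A) = 16000/(0.3 × 4.5 × 10^7) = 0.001185 m
Confined: Δh_c = ΔV/(S·A) = 16000/(1.1 × 10^-5 × 4.5 × 10^7) = 32.32 m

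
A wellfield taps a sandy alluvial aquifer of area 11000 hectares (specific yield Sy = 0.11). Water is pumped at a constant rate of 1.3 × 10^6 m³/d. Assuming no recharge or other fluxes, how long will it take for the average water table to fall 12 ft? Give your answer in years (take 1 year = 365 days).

A = 11000 hectares = 1.1 × 10^8 m²
Δh = 12 ft = 3.658 m
ΔV = Sy × A × Δh = 0.11 × 1.1 × 10^8 × 3.658 = 4.426 × 10^7 m³
t = ΔV / Q = 4.426 × 10^7 m³ / 1.3 × 10^6 m³/d = 34.04 d
t = 34.04 d ≈ 0.09327 years

t ≈ 0.0933 years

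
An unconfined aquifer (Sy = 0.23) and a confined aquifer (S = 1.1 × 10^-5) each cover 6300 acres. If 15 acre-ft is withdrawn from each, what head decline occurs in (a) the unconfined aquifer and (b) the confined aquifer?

A = 6300 acres = 2.55 × 10^7 m²
ΔV = 15 acre-ft = 18500 m³
Unconfined: Δh_u = ΔV/(Sy·A) = 18500/(0.23 × 2.55 × 10^7) = 0.003155 m
Confined: Δh_c = ΔV/(S·A) = 18500/(1.1 × 10^-5 × 2.55 × 10^7) = 65.97 m

Δh_u ≈ 0.00316 m; Δh_c ≈ 66 m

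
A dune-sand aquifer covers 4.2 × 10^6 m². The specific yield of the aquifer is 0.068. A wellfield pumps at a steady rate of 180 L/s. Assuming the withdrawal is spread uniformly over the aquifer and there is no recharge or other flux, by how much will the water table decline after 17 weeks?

Q = 180 L/s = 15550 m³/d
t = 17 weeks = 119 d
ΔV = Q × t = 15550 m³/d × 119 d = 1.851 × 10^6 m³
Δh = ΔV / (Sy × A) = 1.851 × 10^6 / (0.068 × 4.2 × 10^6) = 6.48 m

Δh ≈ 6.48 m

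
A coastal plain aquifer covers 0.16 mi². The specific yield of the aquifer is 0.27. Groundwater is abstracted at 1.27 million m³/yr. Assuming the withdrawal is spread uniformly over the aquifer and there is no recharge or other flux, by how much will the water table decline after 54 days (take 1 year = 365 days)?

A = 0.16 mi² = 4.144 × 10^5 m²
Q = 1.27 million m³/yr = 3479 m³/d
ΔV = Q × t = 3479 m³/d × 54 d = 1.879 × 10^5 m³
Δh = ΔV / (Sy × A) = 1.879 × 10^5 / (0.27 × 4.144 × 10^5) = 1.679 m

Δh ≈ 1.68 m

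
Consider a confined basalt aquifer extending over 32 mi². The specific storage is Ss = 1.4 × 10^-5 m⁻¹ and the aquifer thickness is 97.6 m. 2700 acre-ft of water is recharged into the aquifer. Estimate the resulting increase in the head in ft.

Δh ≈ 96.5 ft

S = Ss × b = 1.4 × 10^-5 m⁻¹ × 97.6 m = 1.366 × 10^-3
A = 32 mi² = 8.288 × 10^7 m²
ΔV = 2700 acre-ft = 3.33 × 10^6 m³
Δh = ΔV / (S × A) = 3.33 × 10^6 m³ / (0.001366 × 8.288 × 10^7 m²) = 29.41 m
Δh = 29.41 m = 96.48 ft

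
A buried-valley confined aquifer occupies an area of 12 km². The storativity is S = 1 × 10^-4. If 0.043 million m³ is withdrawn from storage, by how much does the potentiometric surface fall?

A = 12 km² = 1.2 × 10^7 m²
ΔV = 0.043 million m³ = 43000 m³
Δh = ΔV / (S × A) = 43000 m³ / (1 × 10^-4 × 1.2 × 10^7 m²) = 35.83 m

Δh ≈ 35.8 m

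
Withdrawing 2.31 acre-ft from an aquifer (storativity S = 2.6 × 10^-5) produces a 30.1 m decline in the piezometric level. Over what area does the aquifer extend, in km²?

A ≈ 3.64 km²

ΔV = 2.31 acre-ft = 2849 m³
A = ΔV / (S × Δh) = 2849 / (2.6 × 10^-5 × 30.1) = 3.641 × 10^6 m²
A = 3.641 × 10^6 m² = 3.641 km²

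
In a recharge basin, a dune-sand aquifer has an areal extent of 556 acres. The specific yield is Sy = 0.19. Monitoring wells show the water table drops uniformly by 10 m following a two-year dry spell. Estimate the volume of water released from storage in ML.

ΔV ≈ 4280 ML

A = 556 acres = 2.25 × 10^6 m²
ΔV = Sy × A × Δh = 0.19 × 2.25 × 10^6 m² × 10 m = 4.275 × 10^6 m³
ΔV = 4.275 × 10^6 m³ = 4275 ML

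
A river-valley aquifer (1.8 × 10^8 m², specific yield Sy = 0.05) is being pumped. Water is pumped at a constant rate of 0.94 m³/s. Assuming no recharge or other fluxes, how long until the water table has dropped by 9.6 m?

ΔV = Sy × A × Δh = 0.05 × 1.8 × 10^8 × 9.6 = 8.64 × 10^7 m³
Q = 0.94 m³/s = 81220 m³/d
t = ΔV / Q = 8.64 × 10^7 m³ / 81220 m³/d = 1064 d

t ≈ 1060 days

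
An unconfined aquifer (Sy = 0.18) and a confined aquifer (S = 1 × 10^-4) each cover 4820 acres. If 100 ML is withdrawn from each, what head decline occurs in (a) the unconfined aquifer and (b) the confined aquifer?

Δh_u ≈ 0.0285 m; Δh_c ≈ 51.3 m

A = 4820 acres = 1.951 × 10^7 m²
ΔV = 100 ML = 1 × 10^5 m³
Unconfined: Δh_u = ΔV/(Sy·A) = 1 × 10^5/(0.18 × 1.951 × 10^7) = 0.02848 m
Confined: Δh_c = ΔV/(S·A) = 1 × 10^5/(1 × 10^-4 × 1.951 × 10^7) = 51.27 m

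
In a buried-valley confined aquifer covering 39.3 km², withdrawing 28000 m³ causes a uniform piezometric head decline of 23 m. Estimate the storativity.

S ≈ 3.1 × 10^-5

A = 39.3 km² = 3.93 × 10^7 m²
S = ΔV / (A × Δh) = 28000 m³ / (3.93 × 10^7 m² × 23 m) = 3.098 × 10^-5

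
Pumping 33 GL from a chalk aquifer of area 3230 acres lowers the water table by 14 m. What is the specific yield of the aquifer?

Sy ≈ 0.18

A = 3230 acres = 1.307 × 10^7 m²
ΔV = 33 GL = 3.3 × 10^7 m³
Sy = ΔV / (A × Δh) = 3.3 × 10^7 m³ / (1.307 × 10^7 m² × 14 m) = 0.1803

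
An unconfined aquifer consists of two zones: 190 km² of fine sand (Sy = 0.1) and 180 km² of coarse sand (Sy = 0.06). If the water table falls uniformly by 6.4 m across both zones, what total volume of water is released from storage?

ΔV ≈ 1.91 × 10^8 m³

A₁ = 190 km² = 1.9 × 10^8 m²; A₂ = 180 km² = 1.8 × 10^8 m²
ΔV₁ = 0.1 × 1.9 × 10^8 × 6.4 = 1.216 × 10^8 m³
ΔV₂ = 0.06 × 1.8 × 10^8 × 6.4 = 6.912 × 10^7 m³
ΔV = ΔV₁ + ΔV₂ = 1.907 × 10^8 m³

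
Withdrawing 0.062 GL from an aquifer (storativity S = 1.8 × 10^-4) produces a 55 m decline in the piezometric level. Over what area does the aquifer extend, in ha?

A ≈ 626 ha

ΔV = 0.062 GL = 62000 m³
A = ΔV / (S × Δh) = 62000 / (1.8 × 10^-4 × 55) = 6.263 × 10^6 m²
A = 6.263 × 10^6 m² = 626.3 ha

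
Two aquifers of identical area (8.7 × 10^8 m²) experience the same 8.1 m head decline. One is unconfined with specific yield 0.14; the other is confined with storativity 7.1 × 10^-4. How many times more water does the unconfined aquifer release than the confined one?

Unconfined: ΔV_u = Sy × A × Δh = 0.14 × 8.7 × 10^8 × 8.1 = 9.866 × 10^8 m³
Confined: ΔV_c = S × A × Δh = 7.1 × 10^-4 × 8.7 × 10^8 × 8.1 = 5.003 × 10^6 m³
Ratio = ΔV_u / ΔV_c = Sy / S = 0.14 / 7.1 × 10^-4 = 197.2

ΔV_u / ΔV_c ≈ 197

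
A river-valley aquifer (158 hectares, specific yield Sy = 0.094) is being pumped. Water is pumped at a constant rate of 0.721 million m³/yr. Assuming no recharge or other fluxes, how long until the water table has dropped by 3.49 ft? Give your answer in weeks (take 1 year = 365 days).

t ≈ 11.4 weeks

A = 158 hectares = 1.58 × 10^6 m²
Δh = 3.49 ft = 1.064 m
ΔV = Sy × A × Δh = 0.094 × 1.58 × 10^6 × 1.064 = 1.58 × 10^5 m³
Q = 0.721 million m³/yr = 1975 m³/d
t = ΔV / Q = 1.58 × 10^5 m³ / 1975 m³/d = 79.98 d
t = 79.98 d ≈ 11.43 weeks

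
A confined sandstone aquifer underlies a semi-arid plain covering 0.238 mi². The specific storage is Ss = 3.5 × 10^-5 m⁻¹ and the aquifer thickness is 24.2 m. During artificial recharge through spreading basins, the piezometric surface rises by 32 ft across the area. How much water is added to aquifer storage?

ΔV ≈ 5090 m³

S = Ss × b = 3.5 × 10^-5 m⁻¹ × 24.2 m = 8.47 × 10^-4
A = 0.238 mi² = 6.164 × 10^5 m²
Δh = 32 ft = 9.754 m
ΔV = S × A × Δh = 8.47 × 10^-4 × 6.164 × 10^5 m² × 9.754 m = 5092 m³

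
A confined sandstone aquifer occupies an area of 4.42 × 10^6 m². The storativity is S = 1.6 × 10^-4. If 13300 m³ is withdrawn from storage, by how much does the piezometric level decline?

Δh ≈ 18.8 m

Δh = ΔV / (S × A) = 13300 m³ / (1.6 × 10^-4 × 4.42 × 10^6 m²) = 18.81 m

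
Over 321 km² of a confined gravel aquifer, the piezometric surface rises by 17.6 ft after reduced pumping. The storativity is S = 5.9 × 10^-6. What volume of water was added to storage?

ΔV ≈ 10200 m³

A = 321 km² = 3.21 × 10^8 m²
Δh = 17.6 ft = 5.364 m
ΔV = S × A × Δh = 5.9 × 10^-6 × 3.21 × 10^8 m² × 5.364 m = 10160 m³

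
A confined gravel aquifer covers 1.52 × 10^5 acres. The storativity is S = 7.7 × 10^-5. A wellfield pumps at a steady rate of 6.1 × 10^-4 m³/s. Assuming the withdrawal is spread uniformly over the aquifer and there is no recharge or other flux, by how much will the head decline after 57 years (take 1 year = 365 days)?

Δh ≈ 23.2 m

A = 1.52 × 10^5 acres = 6.151 × 10^8 m²
Q = 6.1 × 10^-4 m³/s = 52.7 m³/d
t = 57 years = 20800 d
ΔV = Q × t = 52.7 m³/d × 20800 d = 1.097 × 10^6 m³
Δh = ΔV / (S × A) = 1.097 × 10^6 / (7.7 × 10^-5 × 6.151 × 10^8) = 23.15 m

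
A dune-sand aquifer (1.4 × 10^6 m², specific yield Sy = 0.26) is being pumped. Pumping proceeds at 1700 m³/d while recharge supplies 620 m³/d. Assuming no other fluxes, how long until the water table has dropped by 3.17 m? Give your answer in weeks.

t ≈ 153 weeks

ΔV = Sy × A × Δh = 0.26 × 1.4 × 10^6 × 3.17 = 1.154 × 10^6 m³
Net withdrawal = 1700 − 620 = 1080 m³/d
t = ΔV / Q = 1.154 × 10^6 m³ / 1080 m³/d = 1068 d
t = 1068 d ≈ 152.6 weeks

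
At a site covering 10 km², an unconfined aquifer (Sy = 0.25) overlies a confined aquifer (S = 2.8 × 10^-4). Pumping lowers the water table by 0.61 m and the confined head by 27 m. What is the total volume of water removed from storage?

A = 10 km² = 1 × 10^7 m²
Unconfined: ΔV_u = Sy × A × Δh_u = 0.25 × 1 × 10^7 × 0.61 = 1.525 × 10^6 m³
Confined: ΔV_c = S × A × Δh_c = 2.8 × 10^-4 × 1 × 10^7 × 27 = 75600 m³
Total ΔV = 1.525 × 10^6 + 75600 = 1.601 × 10^6 m³

ΔV ≈ 1.6 × 10^6 m³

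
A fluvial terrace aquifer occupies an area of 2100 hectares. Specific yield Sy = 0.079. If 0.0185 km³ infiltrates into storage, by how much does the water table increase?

Δh ≈ 11.2 m

A = 2100 hectares = 2.1 × 10^7 m²
ΔV = 0.0185 km³ = 1.85 × 10^7 m³
Δh = ΔV / (Sy × A) = 1.85 × 10^7 m³ / (0.079 × 2.1 × 10^7 m²) = 11.15 m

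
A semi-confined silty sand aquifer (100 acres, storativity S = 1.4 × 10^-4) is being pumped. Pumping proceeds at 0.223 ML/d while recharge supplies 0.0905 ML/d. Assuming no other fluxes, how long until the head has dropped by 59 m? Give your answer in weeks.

A = 100 acres = 4.047 × 10^5 m²
ΔV = S × A × Δh = 1.4 × 10^-4 × 4.047 × 10^5 × 59 = 3343 m³
Net withdrawal = 0.223 − 0.0905 = 0.1325 ML/d = 132.5 m³/d
t = ΔV / Q = 3343 m³ / 132.5 m³/d = 25.23 d
t = 25.23 d ≈ 3.604 weeks

t ≈ 3.6 weeks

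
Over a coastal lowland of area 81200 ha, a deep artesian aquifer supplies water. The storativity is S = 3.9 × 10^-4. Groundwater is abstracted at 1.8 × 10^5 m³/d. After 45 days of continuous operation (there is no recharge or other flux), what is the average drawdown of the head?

A = 81200 ha = 8.12 × 10^8 m²
ΔV = Q × t = 1.8 × 10^5 m³/d × 45 d = 8.1 × 10^6 m³
Δh = ΔV / (S × A) = 8.1 × 10^6 / (3.9 × 10^-4 × 8.12 × 10^8) = 25.58 m

Δh ≈ 25.6 m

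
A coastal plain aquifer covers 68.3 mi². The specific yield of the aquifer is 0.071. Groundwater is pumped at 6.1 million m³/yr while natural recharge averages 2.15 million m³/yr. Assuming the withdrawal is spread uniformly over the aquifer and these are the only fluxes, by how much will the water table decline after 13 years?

A = 68.3 mi² = 1.769 × 10^8 m²
Net abstraction = 6.1 − 2.15 = 3.95 million m³/yr
Q_net = 3.95 million m³/yr = 10820 m³/d
t = 13 years = 4745 d
ΔV = Q × t = 10820 m³/d × 4745 d = 5.135 × 10^7 m³
Δh = ΔV / (Sy × A) = 5.135 × 10^7 / (0.071 × 1.769 × 10^8) = 4.088 m

Δh ≈ 4.09 m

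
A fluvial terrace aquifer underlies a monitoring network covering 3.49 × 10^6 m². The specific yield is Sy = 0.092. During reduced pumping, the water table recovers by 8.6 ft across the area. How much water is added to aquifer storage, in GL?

Δh = 8.6 ft = 2.621 m
ΔV = Sy × A × Δh = 0.092 × 3.49 × 10^6 m² × 2.621 m = 8.416 × 10^5 m³
ΔV = 8.416 × 10^5 m³ = 0.8416 GL

ΔV ≈ 0.842 GL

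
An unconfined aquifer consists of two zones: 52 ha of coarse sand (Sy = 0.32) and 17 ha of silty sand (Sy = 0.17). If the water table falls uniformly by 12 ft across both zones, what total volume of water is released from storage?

A₁ = 52 ha = 5.2 × 10^5 m²; A₂ = 17 ha = 1.7 × 10^5 m²
Δh = 12 ft = 3.658 m
ΔV₁ = 0.32 × 5.2 × 10^5 × 3.658 = 6.086 × 10^5 m³
ΔV₂ = 0.17 × 1.7 × 10^5 × 3.658 = 1.057 × 10^5 m³
ΔV = ΔV₁ + ΔV₂ = 7.143 × 10^5 m³

ΔV ≈ 7.14 × 10^5 m³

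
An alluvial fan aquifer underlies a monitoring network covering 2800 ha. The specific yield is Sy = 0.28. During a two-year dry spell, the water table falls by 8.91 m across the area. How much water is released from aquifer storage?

ΔV ≈ 6.99 × 10^7 m³

A = 2800 ha = 2.8 × 10^7 m²
ΔV = Sy × A × Δh = 0.28 × 2.8 × 10^7 m² × 8.91 m = 6.985 × 10^7 m³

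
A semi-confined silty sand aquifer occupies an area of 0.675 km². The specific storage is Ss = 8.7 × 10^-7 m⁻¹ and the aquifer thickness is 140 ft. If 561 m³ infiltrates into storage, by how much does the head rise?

b = 140 ft = 42.67 m
S = Ss × b = 8.7 × 10^-7 m⁻¹ × 42.67 m = 3.712 × 10^-5
A = 0.675 km² = 6.75 × 10^5 m²
Δh = ΔV / (S × A) = 561 m³ / (3.712 × 10^-5 × 6.75 × 10^5 m²) = 22.39 m

Δh ≈ 22.4 m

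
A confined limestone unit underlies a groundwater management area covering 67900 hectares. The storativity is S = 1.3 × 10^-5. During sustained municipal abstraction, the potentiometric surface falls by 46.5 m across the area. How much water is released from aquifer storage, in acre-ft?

ΔV ≈ 333 acre-ft

A = 67900 hectares = 6.79 × 10^8 m²
ΔV = S × A × Δh = 1.3 × 10^-5 × 6.79 × 10^8 m² × 46.5 m = 4.105 × 10^5 m³
ΔV = 4.105 × 10^5 m³ = 332.8 acre-ft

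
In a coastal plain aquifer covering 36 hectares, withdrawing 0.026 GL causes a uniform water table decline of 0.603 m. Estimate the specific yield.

Sy ≈ 0.12

A = 36 hectares = 3.6 × 10^5 m²
ΔV = 0.026 GL = 26000 m³
Sy = ΔV / (A × Δh) = 26000 m³ / (3.6 × 10^5 m² × 0.603 m) = 0.1198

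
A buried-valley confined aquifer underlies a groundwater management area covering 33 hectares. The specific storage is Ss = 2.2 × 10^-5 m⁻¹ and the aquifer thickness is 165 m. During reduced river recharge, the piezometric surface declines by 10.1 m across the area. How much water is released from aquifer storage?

S = Ss × b = 2.2 × 10^-5 m⁻¹ × 165 m = 3.63 × 10^-3
A = 33 hectares = 3.3 × 10^5 m²
ΔV = S × A × Δh = 0.00363 × 3.3 × 10^5 m² × 10.1 m = 12100 m³

ΔV ≈ 12100 m³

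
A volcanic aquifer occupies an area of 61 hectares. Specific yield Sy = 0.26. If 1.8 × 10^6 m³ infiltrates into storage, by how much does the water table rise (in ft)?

Δh ≈ 37.2 ft

A = 61 hectares = 6.1 × 10^5 m²
Δh = ΔV / (Sy × A) = 1.8 × 10^6 m³ / (0.26 × 6.1 × 10^5 m²) = 11.35 m
Δh = 11.35 m = 37.24 ft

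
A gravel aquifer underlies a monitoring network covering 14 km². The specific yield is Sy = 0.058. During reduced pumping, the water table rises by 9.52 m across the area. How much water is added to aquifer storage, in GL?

A = 14 km² = 1.4 × 10^7 m²
ΔV = Sy × A × Δh = 0.058 × 1.4 × 10^7 m² × 9.52 m = 7.73 × 10^6 m³
ΔV = 7.73 × 10^6 m³ = 7.73 GL

ΔV ≈ 7.73 GL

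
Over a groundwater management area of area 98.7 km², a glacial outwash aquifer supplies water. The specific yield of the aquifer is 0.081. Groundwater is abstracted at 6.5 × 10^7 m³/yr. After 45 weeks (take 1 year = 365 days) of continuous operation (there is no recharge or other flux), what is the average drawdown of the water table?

A = 98.7 km² = 9.87 × 10^7 m²
Q = 6.5 × 10^7 m³/yr = 1.781 × 10^5 m³/d
t = 45 weeks = 315 d
ΔV = Q × t = 1.781 × 10^5 m³/d × 315 d = 5.61 × 10^7 m³
Δh = ΔV / (Sy × A) = 5.61 × 10^7 / (0.081 × 9.87 × 10^7) = 7.017 m

Δh ≈ 7.02 m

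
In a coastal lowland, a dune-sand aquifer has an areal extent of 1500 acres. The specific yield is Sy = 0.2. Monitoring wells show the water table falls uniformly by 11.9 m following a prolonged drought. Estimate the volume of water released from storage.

ΔV ≈ 1.44 × 10^7 m³

A = 1500 acres = 6.07 × 10^6 m²
ΔV = Sy × A × Δh = 0.2 × 6.07 × 10^6 m² × 11.9 m = 1.445 × 10^7 m³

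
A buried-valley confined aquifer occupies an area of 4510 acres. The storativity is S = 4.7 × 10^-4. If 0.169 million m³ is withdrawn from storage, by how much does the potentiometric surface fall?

A = 4510 acres = 1.825 × 10^7 m²
ΔV = 0.169 million m³ = 1.69 × 10^5 m³
Δh = ΔV / (S × A) = 1.69 × 10^5 m³ / (4.7 × 10^-4 × 1.825 × 10^7 m²) = 19.7 m

Δh ≈ 19.7 m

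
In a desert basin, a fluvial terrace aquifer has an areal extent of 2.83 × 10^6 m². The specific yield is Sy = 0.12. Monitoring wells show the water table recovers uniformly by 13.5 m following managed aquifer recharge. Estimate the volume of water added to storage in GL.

ΔV ≈ 4.58 GL

ΔV = Sy × A × Δh = 0.12 × 2.83 × 10^6 m² × 13.5 m = 4.585 × 10^6 m³
ΔV = 4.585 × 10^6 m³ = 4.585 GL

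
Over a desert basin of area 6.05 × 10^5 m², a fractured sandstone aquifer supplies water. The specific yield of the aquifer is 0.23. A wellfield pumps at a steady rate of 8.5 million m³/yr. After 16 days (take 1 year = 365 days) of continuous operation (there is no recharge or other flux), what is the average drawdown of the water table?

Q = 8.5 million m³/yr = 23290 m³/d
ΔV = Q × t = 23290 m³/d × 16 d = 3.726 × 10^5 m³
Δh = ΔV / (Sy × A) = 3.726 × 10^5 / (0.23 × 6.05 × 10^5) = 2.678 m

Δh ≈ 2.68 m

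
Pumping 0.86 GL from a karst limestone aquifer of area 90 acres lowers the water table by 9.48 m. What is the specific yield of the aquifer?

Sy ≈ 0.25

A = 90 acres = 3.642 × 10^5 m²
ΔV = 0.86 GL = 8.6 × 10^5 m³
Sy = ΔV / (A × Δh) = 8.6 × 10^5 m³ / (3.642 × 10^5 m² × 9.48 m) = 0.2491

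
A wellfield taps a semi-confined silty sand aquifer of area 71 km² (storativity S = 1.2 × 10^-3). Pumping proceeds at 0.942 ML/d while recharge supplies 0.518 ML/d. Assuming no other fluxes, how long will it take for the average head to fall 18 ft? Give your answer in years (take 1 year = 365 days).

A = 71 km² = 7.1 × 10^7 m²
Δh = 18 ft = 5.486 m
ΔV = S × A × Δh = 0.0012 × 7.1 × 10^7 × 5.486 = 4.674 × 10^5 m³
Net withdrawal = 0.942 − 0.518 = 0.424 ML/d = 424 m³/d
t = ΔV / Q = 4.674 × 10^5 m³ / 424 m³/d = 1102 d
t = 1102 d ≈ 3.02 years

t ≈ 3.02 years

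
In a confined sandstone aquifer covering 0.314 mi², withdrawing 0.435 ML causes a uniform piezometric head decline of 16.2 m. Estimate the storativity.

S ≈ 3.3 × 10^-5

A = 0.314 mi² = 8.133 × 10^5 m²
ΔV = 0.435 ML = 435 m³
S = ΔV / (A × Δh) = 435 m³ / (8.133 × 10^5 m² × 16.2 m) = 3.302 × 10^-5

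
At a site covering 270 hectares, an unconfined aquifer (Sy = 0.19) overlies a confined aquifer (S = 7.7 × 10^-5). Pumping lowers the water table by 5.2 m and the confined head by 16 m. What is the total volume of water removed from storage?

A = 270 hectares = 2.7 × 10^6 m²
Unconfined: ΔV_u = Sy × A × Δh_u = 0.19 × 2.7 × 10^6 × 5.2 = 2.668 × 10^6 m³
Confined: ΔV_c = S × A × Δh_c = 7.7 × 10^-5 × 2.7 × 10^6 × 16 = 3326 m³
Total ΔV = 2.668 × 10^6 + 3326 = 2.671 × 10^6 m³

ΔV ≈ 2.67 × 10^6 m³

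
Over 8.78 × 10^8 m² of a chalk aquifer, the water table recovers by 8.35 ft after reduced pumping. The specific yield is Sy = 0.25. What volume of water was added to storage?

Δh = 8.35 ft = 2.545 m
ΔV = Sy × A × Δh = 0.25 × 8.78 × 10^8 m² × 2.545 m = 5.586 × 10^8 m³

ΔV ≈ 5.59 × 10^8 m³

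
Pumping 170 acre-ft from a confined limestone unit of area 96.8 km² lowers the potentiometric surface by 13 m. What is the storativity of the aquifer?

A = 96.8 km² = 9.68 × 10^7 m²
ΔV = 170 acre-ft = 2.097 × 10^5 m³
S = ΔV / (A × Δh) = 2.097 × 10^5 m³ / (9.68 × 10^7 m² × 13 m) = 1.666 × 10^-4

S ≈ 1.7 × 10^-4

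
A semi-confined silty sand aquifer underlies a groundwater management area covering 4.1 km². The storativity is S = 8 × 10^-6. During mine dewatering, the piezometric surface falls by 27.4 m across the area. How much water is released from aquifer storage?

ΔV ≈ 899 m³

A = 4.1 km² = 4.1 × 10^6 m²
ΔV = S × A × Δh = 8 × 10^-6 × 4.1 × 10^6 m² × 27.4 m = 898.7 m³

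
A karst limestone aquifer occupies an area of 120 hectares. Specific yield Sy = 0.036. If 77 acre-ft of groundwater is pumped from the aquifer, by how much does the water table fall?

Δh ≈ 2.2 m

A = 120 hectares = 1.2 × 10^6 m²
ΔV = 77 acre-ft = 94980 m³
Δh = ΔV / (Sy × A) = 94980 m³ / (0.036 × 1.2 × 10^6 m²) = 2.199 m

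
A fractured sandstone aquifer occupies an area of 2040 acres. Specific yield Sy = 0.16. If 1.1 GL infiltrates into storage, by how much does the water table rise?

Δh ≈ 0.833 m

A = 2040 acres = 8.256 × 10^6 m²
ΔV = 1.1 GL = 1.1 × 10^6 m³
Δh = ΔV / (Sy × A) = 1.1 × 10^6 m³ / (0.16 × 8.256 × 10^6 m²) = 0.8328 m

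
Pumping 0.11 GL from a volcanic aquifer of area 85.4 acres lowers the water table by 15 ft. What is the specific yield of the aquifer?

A = 85.4 acres = 3.456 × 10^5 m²
Δh = 15 ft = 4.572 m
ΔV = 0.11 GL = 1.1 × 10^5 m³
Sy = ΔV / (A × Δh) = 1.1 × 10^5 m³ / (3.456 × 10^5 m² × 4.572 m) = 0.06962

Sy ≈ 0.07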